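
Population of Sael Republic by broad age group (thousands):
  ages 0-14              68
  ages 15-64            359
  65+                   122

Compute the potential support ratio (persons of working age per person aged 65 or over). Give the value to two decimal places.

Potential support ratio: 2.94

Potential support ratio = 359 / 122 = 2.94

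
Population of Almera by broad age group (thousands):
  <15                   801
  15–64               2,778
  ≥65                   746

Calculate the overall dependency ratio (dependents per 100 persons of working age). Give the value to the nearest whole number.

Total dependency ratio = (801 + 746) / 2,778 × 100 = 1,547 / 2,778 × 100 = 56

Total dependency ratio: 56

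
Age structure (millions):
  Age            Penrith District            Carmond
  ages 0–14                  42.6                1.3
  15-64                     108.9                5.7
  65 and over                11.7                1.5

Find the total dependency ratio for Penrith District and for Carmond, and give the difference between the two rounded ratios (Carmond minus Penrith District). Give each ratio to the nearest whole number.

Penrith District: (42.6 + 11.7) / 108.9 × 100 = 54.3 / 108.9 × 100 = 50
Carmond: (1.3 + 1.5) / 5.7 × 100 = 2.8 / 5.7 × 100 = 49

Penrith District: 50
Carmond: 49
Difference: -1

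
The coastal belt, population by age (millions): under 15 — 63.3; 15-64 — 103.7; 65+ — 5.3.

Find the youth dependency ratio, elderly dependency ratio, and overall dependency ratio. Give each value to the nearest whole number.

Youth dependency ratio: 61
Old-age dependency ratio: 5
Total dependency ratio: 66

Youth dependency ratio = 63.3 / 103.7 × 100 = 61
Old-age dependency ratio = 5.3 / 103.7 × 100 = 5
Total dependency ratio = (63.3 + 5.3) / 103.7 × 100 = 68.6 / 103.7 × 100 = 66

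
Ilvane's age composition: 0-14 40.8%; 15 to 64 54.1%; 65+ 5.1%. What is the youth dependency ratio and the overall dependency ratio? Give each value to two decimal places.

Youth dependency ratio: 75.42
Total dependency ratio: 84.84

Youth dependency ratio = 40.8 / 54.1 × 100 = 75.42
Total dependency ratio = (40.8 + 5.1) / 54.1 × 100 = 45.9 / 54.1 × 100 = 84.84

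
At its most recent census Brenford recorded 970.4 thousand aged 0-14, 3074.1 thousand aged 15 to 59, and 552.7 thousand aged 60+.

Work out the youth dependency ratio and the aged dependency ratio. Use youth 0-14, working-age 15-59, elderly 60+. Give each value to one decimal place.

Youth dependency ratio: 31.6
Old-age dependency ratio: 18.0

Youth dependency ratio = 970.4 / 3074.1 × 100 = 31.6
Old-age dependency ratio = 552.7 / 3074.1 × 100 = 18.0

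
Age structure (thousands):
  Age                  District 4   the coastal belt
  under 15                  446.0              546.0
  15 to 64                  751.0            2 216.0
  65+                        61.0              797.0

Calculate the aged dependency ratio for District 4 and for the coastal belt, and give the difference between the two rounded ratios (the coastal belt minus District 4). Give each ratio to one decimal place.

District 4: 61.0 / 751.0 × 100 = 8.1
the coastal belt: 797.0 / 2 216.0 × 100 = 36.0

District 4: 8.1
the coastal belt: 36.0
Difference: +27.9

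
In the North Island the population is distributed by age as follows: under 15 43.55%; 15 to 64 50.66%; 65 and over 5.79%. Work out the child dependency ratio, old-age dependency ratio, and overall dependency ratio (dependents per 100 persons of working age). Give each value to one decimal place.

Youth dependency ratio: 86.0
Old-age dependency ratio: 11.4
Total dependency ratio: 97.4

Youth dependency ratio = 43.55 / 50.66 × 100 = 86.0
Old-age dependency ratio = 5.79 / 50.66 × 100 = 11.4
Total dependency ratio = (43.55 + 5.79) / 50.66 × 100 = 49.34 / 50.66 × 100 = 97.4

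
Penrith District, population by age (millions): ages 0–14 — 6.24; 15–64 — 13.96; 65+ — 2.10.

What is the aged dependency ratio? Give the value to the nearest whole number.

Old-age dependency ratio: 15

Old-age dependency ratio = 2.10 / 13.96 × 100 = 15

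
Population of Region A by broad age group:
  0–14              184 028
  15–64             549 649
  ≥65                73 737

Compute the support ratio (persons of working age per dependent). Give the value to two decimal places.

Support ratio: 2.13

Support ratio = 549 649 / (184 028 + 73 737) = 549 649 / 257 765 = 2.13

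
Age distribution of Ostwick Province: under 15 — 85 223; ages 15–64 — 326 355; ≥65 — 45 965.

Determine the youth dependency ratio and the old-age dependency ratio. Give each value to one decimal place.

Youth dependency ratio: 26.1
Old-age dependency ratio: 14.1

Youth dependency ratio = 85 223 / 326 355 × 100 = 26.1
Old-age dependency ratio = 45 965 / 326 355 × 100 = 14.1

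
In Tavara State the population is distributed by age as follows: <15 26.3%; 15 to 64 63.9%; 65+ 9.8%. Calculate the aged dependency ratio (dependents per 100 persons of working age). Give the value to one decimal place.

Old-age dependency ratio: 15.3

Old-age dependency ratio = 9.8 / 63.9 × 100 = 15.3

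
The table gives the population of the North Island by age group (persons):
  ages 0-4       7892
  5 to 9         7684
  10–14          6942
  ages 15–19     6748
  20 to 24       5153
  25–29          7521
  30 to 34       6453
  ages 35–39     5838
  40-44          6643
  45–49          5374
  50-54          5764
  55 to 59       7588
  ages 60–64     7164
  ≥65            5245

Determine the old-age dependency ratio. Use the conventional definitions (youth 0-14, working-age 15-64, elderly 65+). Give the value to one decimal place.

Old-age dependency ratio: 8.2

0–14: 7892 + 7684 + 6942 = 22518
15–64: 6748 + 5153 + 7521 + 6453 + 5838 + 6643 + 5374 + 5764 + 7588 + 7164 = 64246
65+: 5245
Old-age dependency ratio = 5245 / 64246 × 100 = 8.2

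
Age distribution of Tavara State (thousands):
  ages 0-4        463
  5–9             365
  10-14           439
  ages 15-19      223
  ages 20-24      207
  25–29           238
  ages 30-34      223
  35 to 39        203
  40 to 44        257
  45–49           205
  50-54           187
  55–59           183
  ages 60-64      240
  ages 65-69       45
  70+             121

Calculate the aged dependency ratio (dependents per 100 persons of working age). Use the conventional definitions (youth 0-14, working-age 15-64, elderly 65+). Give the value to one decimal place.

Old-age dependency ratio: 7.7

0–14: 463 + 365 + 439 = 1267
15–64: 223 + 207 + 238 + 223 + 203 + 257 + 205 + 187 + 183 + 240 = 2166
65+: 45 + 121 = 166
Old-age dependency ratio = 166 / 2166 × 100 = 7.7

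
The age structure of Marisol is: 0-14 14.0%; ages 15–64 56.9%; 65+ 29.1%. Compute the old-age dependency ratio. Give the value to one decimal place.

Old-age dependency ratio = 29.1 / 56.9 × 100 = 51.1

Old-age dependency ratio: 51.1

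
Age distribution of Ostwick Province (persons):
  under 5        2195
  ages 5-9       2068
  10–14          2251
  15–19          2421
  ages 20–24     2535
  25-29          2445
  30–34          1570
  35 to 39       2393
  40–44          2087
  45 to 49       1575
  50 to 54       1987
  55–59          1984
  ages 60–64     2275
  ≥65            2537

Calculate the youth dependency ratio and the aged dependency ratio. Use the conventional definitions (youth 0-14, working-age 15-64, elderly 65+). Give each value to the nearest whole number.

0–14: 2195 + 2068 + 2251 = 6514
15–64: 2421 + 2535 + 2445 + 1570 + 2393 + 2087 + 1575 + 1987 + 1984 + 2275 = 21272
65+: 2537
Youth dependency ratio = 6514 / 21272 × 100 = 31
Old-age dependency ratio = 2537 / 21272 × 100 = 12

Youth dependency ratio: 31
Old-age dependency ratio: 12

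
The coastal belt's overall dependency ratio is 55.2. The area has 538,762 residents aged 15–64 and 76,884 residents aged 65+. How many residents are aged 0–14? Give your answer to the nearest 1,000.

Total dependency ratio = (youth + elderly) / working-age × 100
55.2 = (Y + 76,884) / 538,762 × 100
⇒ 221,000

Aged 0–14: 221,000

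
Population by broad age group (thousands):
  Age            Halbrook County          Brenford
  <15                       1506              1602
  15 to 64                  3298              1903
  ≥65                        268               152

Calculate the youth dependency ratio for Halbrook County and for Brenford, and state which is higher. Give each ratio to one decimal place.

Halbrook County: 45.7
Brenford: 84.2
Higher: Brenford

Halbrook County: 1506 / 3298 × 100 = 45.7
Brenford: 1602 / 1903 × 100 = 84.2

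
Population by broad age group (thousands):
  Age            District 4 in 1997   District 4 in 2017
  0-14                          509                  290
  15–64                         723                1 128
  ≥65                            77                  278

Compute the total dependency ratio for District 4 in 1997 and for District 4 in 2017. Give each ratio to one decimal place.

District 4 in 1997: (509 + 77) / 723 × 100 = 586 / 723 × 100 = 81.1
District 4 in 2017: (290 + 278) / 1 128 × 100 = 568 / 1 128 × 100 = 50.4

District 4 in 1997: 81.1
District 4 in 2017: 50.4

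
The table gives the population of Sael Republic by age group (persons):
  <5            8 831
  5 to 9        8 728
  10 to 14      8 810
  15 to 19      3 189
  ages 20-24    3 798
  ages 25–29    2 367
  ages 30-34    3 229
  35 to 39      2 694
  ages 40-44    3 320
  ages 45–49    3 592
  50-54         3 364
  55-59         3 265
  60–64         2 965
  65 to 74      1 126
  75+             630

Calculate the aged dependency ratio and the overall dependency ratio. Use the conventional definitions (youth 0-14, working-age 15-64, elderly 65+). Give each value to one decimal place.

Old-age dependency ratio: 5.5
Total dependency ratio: 88.5

0–14: 8 831 + 8 728 + 8 810 = 26 369
15–64: 3 189 + 3 798 + 2 367 + 3 229 + 2 694 + 3 320 + 3 592 + 3 364 + 3 265 + 2 965 = 31 783
65+: 1 126 + 630 = 1 756
Old-age dependency ratio = 1 756 / 31 783 × 100 = 5.5
Total dependency ratio = (26 369 + 1 756) / 31 783 × 100 = 28 125 / 31 783 × 100 = 88.5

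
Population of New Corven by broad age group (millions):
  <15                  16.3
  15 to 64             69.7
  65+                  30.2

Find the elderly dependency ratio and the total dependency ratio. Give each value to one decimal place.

Old-age dependency ratio: 43.3
Total dependency ratio: 66.7

Old-age dependency ratio = 30.2 / 69.7 × 100 = 43.3
Total dependency ratio = (16.3 + 30.2) / 69.7 × 100 = 46.5 / 69.7 × 100 = 66.7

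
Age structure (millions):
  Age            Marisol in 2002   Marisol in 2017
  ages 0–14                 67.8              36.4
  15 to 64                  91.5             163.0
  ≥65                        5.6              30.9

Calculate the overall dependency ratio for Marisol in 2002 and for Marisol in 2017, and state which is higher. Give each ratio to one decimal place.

Marisol in 2002: (67.8 + 5.6) / 91.5 × 100 = 73.4 / 91.5 × 100 = 80.2
Marisol in 2017: (36.4 + 30.9) / 163.0 × 100 = 67.3 / 163.0 × 100 = 41.3

Marisol in 2002: 80.2
Marisol in 2017: 41.3
Higher: Marisol in 2002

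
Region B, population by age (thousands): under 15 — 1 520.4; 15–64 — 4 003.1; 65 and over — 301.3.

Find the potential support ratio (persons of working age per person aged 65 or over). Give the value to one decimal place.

Potential support ratio: 13.3

Potential support ratio = 4 003.1 / 301.3 = 13.3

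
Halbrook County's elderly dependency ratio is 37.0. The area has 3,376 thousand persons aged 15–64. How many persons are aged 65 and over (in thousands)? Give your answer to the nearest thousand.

Aged 65 and over: 1,249

Old-age dependency ratio = elderly / working-age × 100
37.0 = E / 3,376 × 100
⇒ 1,249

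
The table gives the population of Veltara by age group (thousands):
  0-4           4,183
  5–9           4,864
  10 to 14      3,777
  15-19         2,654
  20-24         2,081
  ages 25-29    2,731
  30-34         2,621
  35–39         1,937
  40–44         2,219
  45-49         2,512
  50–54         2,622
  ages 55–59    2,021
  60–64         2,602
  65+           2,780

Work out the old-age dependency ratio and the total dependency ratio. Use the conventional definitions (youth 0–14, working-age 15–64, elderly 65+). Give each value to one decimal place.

0–14: 4,183 + 4,864 + 3,777 = 12,824
15–64: 2,654 + 2,081 + 2,731 + 2,621 + 1,937 + 2,219 + 2,512 + 2,622 + 2,021 + 2,602 = 24,000
65+: 2,780
Old-age dependency ratio = 2,780 / 24,000 × 100 = 11.6
Total dependency ratio = (12,824 + 2,780) / 24,000 × 100 = 15,604 / 24,000 × 100 = 65.0

Old-age dependency ratio: 11.6
Total dependency ratio: 65.0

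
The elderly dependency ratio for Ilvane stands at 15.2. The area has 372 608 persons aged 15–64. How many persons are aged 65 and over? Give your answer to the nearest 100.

Aged 65 and over: 56 600

Old-age dependency ratio = elderly / working-age × 100
15.2 = E / 372 608 × 100
⇒ 56 600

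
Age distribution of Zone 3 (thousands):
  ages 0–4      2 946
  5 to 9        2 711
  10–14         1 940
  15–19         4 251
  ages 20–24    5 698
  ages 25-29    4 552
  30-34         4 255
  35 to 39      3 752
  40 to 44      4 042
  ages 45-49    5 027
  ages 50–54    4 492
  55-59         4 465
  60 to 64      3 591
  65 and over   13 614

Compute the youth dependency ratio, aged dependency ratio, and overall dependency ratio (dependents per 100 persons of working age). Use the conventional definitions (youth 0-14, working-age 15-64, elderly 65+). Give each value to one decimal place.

Youth dependency ratio: 17.2
Old-age dependency ratio: 30.9
Total dependency ratio: 48.1

0–14: 2 946 + 2 711 + 1 940 = 7 597
15–64: 4 251 + 5 698 + 4 552 + 4 255 + 3 752 + 4 042 + 5 027 + 4 492 + 4 465 + 3 591 = 44 125
65+: 13 614
Youth dependency ratio = 7 597 / 44 125 × 100 = 17.2
Old-age dependency ratio = 13 614 / 44 125 × 100 = 30.9
Total dependency ratio = (7 597 + 13 614) / 44 125 × 100 = 21 211 / 44 125 × 100 = 48.1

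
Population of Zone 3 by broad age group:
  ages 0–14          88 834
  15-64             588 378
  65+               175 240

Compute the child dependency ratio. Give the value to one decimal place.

Youth dependency ratio: 15.1

Youth dependency ratio = 88 834 / 588 378 × 100 = 15.1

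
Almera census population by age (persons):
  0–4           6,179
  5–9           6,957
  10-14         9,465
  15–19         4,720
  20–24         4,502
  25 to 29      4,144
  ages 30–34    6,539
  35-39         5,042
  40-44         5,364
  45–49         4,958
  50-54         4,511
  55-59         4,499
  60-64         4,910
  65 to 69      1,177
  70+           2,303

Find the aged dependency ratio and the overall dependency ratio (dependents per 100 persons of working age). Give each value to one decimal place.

0–14: 6,179 + 6,957 + 9,465 = 22,601
15–64: 4,720 + 4,502 + 4,144 + 6,539 + 5,042 + 5,364 + 4,958 + 4,511 + 4,499 + 4,910 = 49,189
65+: 1,177 + 2,303 = 3,480
Old-age dependency ratio = 3,480 / 49,189 × 100 = 7.1
Total dependency ratio = (22,601 + 3,480) / 49,189 × 100 = 26,081 / 49,189 × 100 = 53.0

Old-age dependency ratio: 7.1
Total dependency ratio: 53.0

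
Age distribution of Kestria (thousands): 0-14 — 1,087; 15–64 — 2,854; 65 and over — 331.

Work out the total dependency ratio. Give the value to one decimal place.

Total dependency ratio: 49.7

Total dependency ratio = (1,087 + 331) / 2,854 × 100 = 1,418 / 2,854 × 100 = 49.7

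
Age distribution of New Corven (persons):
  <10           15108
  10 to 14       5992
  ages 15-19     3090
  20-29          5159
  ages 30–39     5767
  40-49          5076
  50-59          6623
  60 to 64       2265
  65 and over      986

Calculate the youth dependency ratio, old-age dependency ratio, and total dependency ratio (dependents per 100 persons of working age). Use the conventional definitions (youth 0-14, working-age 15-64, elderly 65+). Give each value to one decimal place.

0–14: 15108 + 5992 = 21100
15–64: 3090 + 5159 + 5767 + 5076 + 6623 + 2265 = 27980
65+: 986
Youth dependency ratio = 21100 / 27980 × 100 = 75.4
Old-age dependency ratio = 986 / 27980 × 100 = 3.5
Total dependency ratio = (21100 + 986) / 27980 × 100 = 22086 / 27980 × 100 = 78.9

Youth dependency ratio: 75.4
Old-age dependency ratio: 3.5
Total dependency ratio: 78.9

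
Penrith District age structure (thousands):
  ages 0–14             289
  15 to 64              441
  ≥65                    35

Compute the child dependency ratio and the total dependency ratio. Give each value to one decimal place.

Youth dependency ratio: 65.5
Total dependency ratio: 73.5

Youth dependency ratio = 289 / 441 × 100 = 65.5
Total dependency ratio = (289 + 35) / 441 × 100 = 324 / 441 × 100 = 73.5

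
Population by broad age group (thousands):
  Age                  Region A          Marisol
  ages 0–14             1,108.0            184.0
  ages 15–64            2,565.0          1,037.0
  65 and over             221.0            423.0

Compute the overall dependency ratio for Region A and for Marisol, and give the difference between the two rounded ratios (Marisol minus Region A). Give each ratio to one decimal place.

Region A: (1,108.0 + 221.0) / 2,565.0 × 100 = 1,329.0 / 2,565.0 × 100 = 51.8
Marisol: (184.0 + 423.0) / 1,037.0 × 100 = 607.0 / 1,037.0 × 100 = 58.5

Region A: 51.8
Marisol: 58.5
Difference: +6.7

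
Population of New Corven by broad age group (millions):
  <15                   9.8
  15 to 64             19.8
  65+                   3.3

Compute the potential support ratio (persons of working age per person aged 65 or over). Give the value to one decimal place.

Potential support ratio: 6.0

Potential support ratio = 19.8 / 3.3 = 6.0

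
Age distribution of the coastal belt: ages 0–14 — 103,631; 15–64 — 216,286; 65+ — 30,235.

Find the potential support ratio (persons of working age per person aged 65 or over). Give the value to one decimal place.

Potential support ratio: 7.2

Potential support ratio = 216,286 / 30,235 = 7.2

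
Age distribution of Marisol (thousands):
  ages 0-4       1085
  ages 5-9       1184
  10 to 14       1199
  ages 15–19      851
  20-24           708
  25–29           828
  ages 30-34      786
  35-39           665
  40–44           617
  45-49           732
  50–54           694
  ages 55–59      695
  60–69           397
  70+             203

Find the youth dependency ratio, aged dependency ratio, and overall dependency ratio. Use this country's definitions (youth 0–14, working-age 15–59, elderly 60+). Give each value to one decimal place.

0–14: 1085 + 1184 + 1199 = 3468
15–59: 851 + 708 + 828 + 786 + 665 + 617 + 732 + 694 + 695 = 6576
60+: 397 + 203 = 600
Youth dependency ratio = 3468 / 6576 × 100 = 52.7
Old-age dependency ratio = 600 / 6576 × 100 = 9.1
Total dependency ratio = (3468 + 600) / 6576 × 100 = 4068 / 6576 × 100 = 61.9

Youth dependency ratio: 52.7
Old-age dependency ratio: 9.1
Total dependency ratio: 61.9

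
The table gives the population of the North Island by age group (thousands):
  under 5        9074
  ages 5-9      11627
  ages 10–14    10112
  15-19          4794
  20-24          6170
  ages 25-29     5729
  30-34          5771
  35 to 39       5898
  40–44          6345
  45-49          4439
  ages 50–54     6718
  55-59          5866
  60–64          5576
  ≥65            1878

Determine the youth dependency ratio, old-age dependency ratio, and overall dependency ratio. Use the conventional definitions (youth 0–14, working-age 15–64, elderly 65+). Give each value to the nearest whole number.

Youth dependency ratio: 54
Old-age dependency ratio: 3
Total dependency ratio: 57

0–14: 9074 + 11627 + 10112 = 30813
15–64: 4794 + 6170 + 5729 + 5771 + 5898 + 6345 + 4439 + 6718 + 5866 + 5576 = 57306
65+: 1878
Youth dependency ratio = 30813 / 57306 × 100 = 54
Old-age dependency ratio = 1878 / 57306 × 100 = 3
Total dependency ratio = (30813 + 1878) / 57306 × 100 = 32691 / 57306 × 100 = 57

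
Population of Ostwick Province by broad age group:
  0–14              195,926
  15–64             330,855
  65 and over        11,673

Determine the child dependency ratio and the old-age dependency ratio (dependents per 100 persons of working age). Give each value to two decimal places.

Youth dependency ratio: 59.22
Old-age dependency ratio: 3.53

Youth dependency ratio = 195,926 / 330,855 × 100 = 59.22
Old-age dependency ratio = 11,673 / 330,855 × 100 = 3.53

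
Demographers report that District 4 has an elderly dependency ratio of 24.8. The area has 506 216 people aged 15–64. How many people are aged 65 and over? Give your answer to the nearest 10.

Old-age dependency ratio = elderly / working-age × 100
24.8 = E / 506 216 × 100
⇒ 125 540

Aged 65 and over: 125 540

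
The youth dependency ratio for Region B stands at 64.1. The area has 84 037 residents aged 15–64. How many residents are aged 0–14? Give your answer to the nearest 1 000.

Youth dependency ratio = youth / working-age × 100
64.1 = Y / 84 037 × 100
⇒ 54 000

Aged 0–14: 54 000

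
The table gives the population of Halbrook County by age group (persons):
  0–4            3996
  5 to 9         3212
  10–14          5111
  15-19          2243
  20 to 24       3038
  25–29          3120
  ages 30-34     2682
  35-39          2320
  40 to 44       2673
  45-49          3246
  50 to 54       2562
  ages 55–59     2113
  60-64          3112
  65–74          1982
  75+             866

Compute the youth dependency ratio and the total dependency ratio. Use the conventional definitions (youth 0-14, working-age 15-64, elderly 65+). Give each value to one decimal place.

Youth dependency ratio: 45.4
Total dependency ratio: 55.9

0–14: 3996 + 3212 + 5111 = 12319
15–64: 2243 + 3038 + 3120 + 2682 + 2320 + 2673 + 3246 + 2562 + 2113 + 3112 = 27109
65+: 1982 + 866 = 2848
Youth dependency ratio = 12319 / 27109 × 100 = 45.4
Total dependency ratio = (12319 + 2848) / 27109 × 100 = 15167 / 27109 × 100 = 55.9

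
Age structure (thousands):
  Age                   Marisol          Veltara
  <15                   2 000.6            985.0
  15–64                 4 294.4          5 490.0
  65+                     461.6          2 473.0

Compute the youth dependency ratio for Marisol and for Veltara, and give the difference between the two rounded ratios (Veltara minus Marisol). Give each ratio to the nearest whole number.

Marisol: 2 000.6 / 4 294.4 × 100 = 47
Veltara: 985.0 / 5 490.0 × 100 = 18

Marisol: 47
Veltara: 18
Difference: -29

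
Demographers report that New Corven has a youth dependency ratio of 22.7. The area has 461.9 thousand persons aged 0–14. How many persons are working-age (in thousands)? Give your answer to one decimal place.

Working-age: 2 034.8

Youth dependency ratio = youth / working-age × 100
22.7 = 461.9 / W × 100
⇒ 2 034.8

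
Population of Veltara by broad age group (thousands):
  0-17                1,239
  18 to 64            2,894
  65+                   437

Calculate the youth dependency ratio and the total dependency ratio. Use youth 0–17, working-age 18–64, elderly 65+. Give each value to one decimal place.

Youth dependency ratio: 42.8
Total dependency ratio: 57.9

Youth dependency ratio = 1,239 / 2,894 × 100 = 42.8
Total dependency ratio = (1,239 + 437) / 2,894 × 100 = 1,676 / 2,894 × 100 = 57.9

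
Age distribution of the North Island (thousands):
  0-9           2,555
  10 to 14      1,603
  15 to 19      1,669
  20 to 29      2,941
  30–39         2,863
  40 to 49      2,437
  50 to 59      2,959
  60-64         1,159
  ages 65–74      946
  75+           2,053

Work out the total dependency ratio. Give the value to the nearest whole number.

Total dependency ratio: 51

0–14: 2,555 + 1,603 = 4,158
15–64: 1,669 + 2,941 + 2,863 + 2,437 + 2,959 + 1,159 = 14,028
65+: 946 + 2,053 = 2,999
Total dependency ratio = (4,158 + 2,999) / 14,028 × 100 = 7,157 / 14,028 × 100 = 51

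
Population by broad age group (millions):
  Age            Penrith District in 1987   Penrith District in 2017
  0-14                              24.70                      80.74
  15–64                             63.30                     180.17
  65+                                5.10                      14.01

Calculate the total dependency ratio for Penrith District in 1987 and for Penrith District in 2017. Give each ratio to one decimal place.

Penrith District in 1987: 47.1
Penrith District in 2017: 52.6

Penrith District in 1987: (24.70 + 5.10) / 63.30 × 100 = 29.80 / 63.30 × 100 = 47.1
Penrith District in 2017: (80.74 + 14.01) / 180.17 × 100 = 94.75 / 180.17 × 100 = 52.6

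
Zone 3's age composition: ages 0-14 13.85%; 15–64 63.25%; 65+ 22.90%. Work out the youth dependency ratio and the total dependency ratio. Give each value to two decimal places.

Youth dependency ratio = 13.85 / 63.25 × 100 = 21.90
Total dependency ratio = (13.85 + 22.90) / 63.25 × 100 = 36.75 / 63.25 × 100 = 58.10

Youth dependency ratio: 21.90
Total dependency ratio: 58.10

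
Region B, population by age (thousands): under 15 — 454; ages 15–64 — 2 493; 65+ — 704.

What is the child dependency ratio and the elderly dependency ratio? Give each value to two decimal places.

Youth dependency ratio: 18.21
Old-age dependency ratio: 28.24

Youth dependency ratio = 454 / 2 493 × 100 = 18.21
Old-age dependency ratio = 704 / 2 493 × 100 = 28.24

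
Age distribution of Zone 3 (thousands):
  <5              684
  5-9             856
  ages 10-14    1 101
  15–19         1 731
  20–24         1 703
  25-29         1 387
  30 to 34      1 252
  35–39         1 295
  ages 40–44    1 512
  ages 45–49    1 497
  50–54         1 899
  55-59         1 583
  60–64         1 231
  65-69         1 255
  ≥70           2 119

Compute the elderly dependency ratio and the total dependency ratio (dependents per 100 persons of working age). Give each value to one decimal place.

Old-age dependency ratio: 22.4
Total dependency ratio: 39.9

0–14: 684 + 856 + 1 101 = 2 641
15–64: 1 731 + 1 703 + 1 387 + 1 252 + 1 295 + 1 512 + 1 497 + 1 899 + 1 583 + 1 231 = 15 090
65+: 1 255 + 2 119 = 3 374
Old-age dependency ratio = 3 374 / 15 090 × 100 = 22.4
Total dependency ratio = (2 641 + 3 374) / 15 090 × 100 = 6 015 / 15 090 × 100 = 39.9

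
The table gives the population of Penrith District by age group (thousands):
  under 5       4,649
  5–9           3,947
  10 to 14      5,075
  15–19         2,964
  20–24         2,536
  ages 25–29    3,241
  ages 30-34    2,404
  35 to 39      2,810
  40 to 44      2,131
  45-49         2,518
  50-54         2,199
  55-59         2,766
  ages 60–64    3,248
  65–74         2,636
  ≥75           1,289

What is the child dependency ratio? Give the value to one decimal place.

0–14: 4,649 + 3,947 + 5,075 = 13,671
15–64: 2,964 + 2,536 + 3,241 + 2,404 + 2,810 + 2,131 + 2,518 + 2,199 + 2,766 + 3,248 = 26,817
65+: 2,636 + 1,289 = 3,925
Youth dependency ratio = 13,671 / 26,817 × 100 = 51.0

Youth dependency ratio: 51.0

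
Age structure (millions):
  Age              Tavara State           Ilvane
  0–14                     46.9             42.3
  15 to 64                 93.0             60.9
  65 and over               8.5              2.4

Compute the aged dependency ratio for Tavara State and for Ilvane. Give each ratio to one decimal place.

Tavara State: 8.5 / 93.0 × 100 = 9.1
Ilvane: 2.4 / 60.9 × 100 = 3.9

Tavara State: 9.1
Ilvane: 3.9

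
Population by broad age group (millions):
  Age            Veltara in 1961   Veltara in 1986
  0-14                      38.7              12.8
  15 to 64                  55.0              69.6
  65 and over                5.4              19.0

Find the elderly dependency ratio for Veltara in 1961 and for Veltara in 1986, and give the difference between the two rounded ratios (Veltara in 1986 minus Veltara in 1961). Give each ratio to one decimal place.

Veltara in 1961: 5.4 / 55.0 × 100 = 9.8
Veltara in 1986: 19.0 / 69.6 × 100 = 27.3

Veltara in 1961: 9.8
Veltara in 1986: 27.3
Difference: +17.5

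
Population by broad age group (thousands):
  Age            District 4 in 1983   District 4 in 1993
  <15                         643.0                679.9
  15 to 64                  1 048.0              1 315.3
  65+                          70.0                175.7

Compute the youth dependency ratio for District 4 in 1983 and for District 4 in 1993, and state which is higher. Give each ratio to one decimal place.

District 4 in 1983: 61.4
District 4 in 1993: 51.7
Higher: District 4 in 1983

District 4 in 1983: 643.0 / 1 048.0 × 100 = 61.4
District 4 in 1993: 679.9 / 1 315.3 × 100 = 51.7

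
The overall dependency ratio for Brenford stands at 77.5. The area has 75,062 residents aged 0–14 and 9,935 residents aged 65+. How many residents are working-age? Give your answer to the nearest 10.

Total dependency ratio = (youth + elderly) / working-age × 100
77.5 = (75,062 + 9,935) / W × 100
⇒ 109,670

Working-age: 109,670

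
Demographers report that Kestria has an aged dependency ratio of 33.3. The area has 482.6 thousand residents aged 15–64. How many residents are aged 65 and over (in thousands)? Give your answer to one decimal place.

Old-age dependency ratio = elderly / working-age × 100
33.3 = E / 482.6 × 100
⇒ 160.7

Aged 65 and over: 160.7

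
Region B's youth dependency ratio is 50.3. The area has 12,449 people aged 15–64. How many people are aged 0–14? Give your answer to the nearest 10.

Youth dependency ratio = youth / working-age × 100
50.3 = Y / 12,449 × 100
⇒ 6,260

Aged 0–14: 6,260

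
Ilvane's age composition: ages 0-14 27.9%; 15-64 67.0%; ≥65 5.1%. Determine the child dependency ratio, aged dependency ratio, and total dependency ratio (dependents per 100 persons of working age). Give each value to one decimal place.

Youth dependency ratio = 27.9 / 67.0 × 100 = 41.6
Old-age dependency ratio = 5.1 / 67.0 × 100 = 7.6
Total dependency ratio = (27.9 + 5.1) / 67.0 × 100 = 33.0 / 67.0 × 100 = 49.3

Youth dependency ratio: 41.6
Old-age dependency ratio: 7.6
Total dependency ratio: 49.3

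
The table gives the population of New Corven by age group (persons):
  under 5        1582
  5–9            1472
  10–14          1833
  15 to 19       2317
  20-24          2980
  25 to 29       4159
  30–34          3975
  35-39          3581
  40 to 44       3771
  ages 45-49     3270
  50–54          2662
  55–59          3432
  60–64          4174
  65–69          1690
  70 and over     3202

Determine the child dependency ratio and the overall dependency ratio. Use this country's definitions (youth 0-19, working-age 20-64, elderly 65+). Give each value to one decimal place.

0–19: 1582 + 1472 + 1833 + 2317 = 7204
20–64: 2980 + 4159 + 3975 + 3581 + 3771 + 3270 + 2662 + 3432 + 4174 = 32004
65+: 1690 + 3202 = 4892
Youth dependency ratio = 7204 / 32004 × 100 = 22.5
Total dependency ratio = (7204 + 4892) / 32004 × 100 = 12096 / 32004 × 100 = 37.8

Youth dependency ratio: 22.5
Total dependency ratio: 37.8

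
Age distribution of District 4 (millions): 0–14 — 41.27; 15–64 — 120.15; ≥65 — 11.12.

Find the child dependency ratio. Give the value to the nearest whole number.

Youth dependency ratio = 41.27 / 120.15 × 100 = 34

Youth dependency ratio: 34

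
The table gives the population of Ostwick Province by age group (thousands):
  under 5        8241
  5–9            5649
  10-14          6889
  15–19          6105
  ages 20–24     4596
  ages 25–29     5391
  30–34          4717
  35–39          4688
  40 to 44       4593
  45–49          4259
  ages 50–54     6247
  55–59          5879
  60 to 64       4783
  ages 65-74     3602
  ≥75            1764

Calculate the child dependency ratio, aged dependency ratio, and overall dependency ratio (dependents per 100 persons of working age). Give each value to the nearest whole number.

Youth dependency ratio: 41
Old-age dependency ratio: 10
Total dependency ratio: 51

0–14: 8241 + 5649 + 6889 = 20779
15–64: 6105 + 4596 + 5391 + 4717 + 4688 + 4593 + 4259 + 6247 + 5879 + 4783 = 51258
65+: 3602 + 1764 = 5366
Youth dependency ratio = 20779 / 51258 × 100 = 41
Old-age dependency ratio = 5366 / 51258 × 100 = 10
Total dependency ratio = (20779 + 5366) / 51258 × 100 = 26145 / 51258 × 100 = 51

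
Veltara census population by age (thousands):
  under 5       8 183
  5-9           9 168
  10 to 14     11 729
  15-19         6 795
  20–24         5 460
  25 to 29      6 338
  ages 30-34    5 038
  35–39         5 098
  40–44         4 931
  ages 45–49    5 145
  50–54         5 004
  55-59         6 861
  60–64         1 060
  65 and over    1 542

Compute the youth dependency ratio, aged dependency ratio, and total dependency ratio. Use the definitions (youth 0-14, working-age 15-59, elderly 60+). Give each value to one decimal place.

0–14: 8 183 + 9 168 + 11 729 = 29 080
15–59: 6 795 + 5 460 + 6 338 + 5 038 + 5 098 + 4 931 + 5 145 + 5 004 + 6 861 = 50 670
60+: 1 060 + 1 542 = 2 602
Youth dependency ratio = 29 080 / 50 670 × 100 = 57.4
Old-age dependency ratio = 2 602 / 50 670 × 100 = 5.1
Total dependency ratio = (29 080 + 2 602) / 50 670 × 100 = 31 682 / 50 670 × 100 = 62.5

Youth dependency ratio: 57.4
Old-age dependency ratio: 5.1
Total dependency ratio: 62.5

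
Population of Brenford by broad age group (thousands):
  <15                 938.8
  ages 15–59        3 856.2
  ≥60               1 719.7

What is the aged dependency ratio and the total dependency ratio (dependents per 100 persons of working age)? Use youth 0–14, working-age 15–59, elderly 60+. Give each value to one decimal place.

Old-age dependency ratio = 1 719.7 / 3 856.2 × 100 = 44.6
Total dependency ratio = (938.8 + 1 719.7) / 3 856.2 × 100 = 2 658.5 / 3 856.2 × 100 = 68.9

Old-age dependency ratio: 44.6
Total dependency ratio: 68.9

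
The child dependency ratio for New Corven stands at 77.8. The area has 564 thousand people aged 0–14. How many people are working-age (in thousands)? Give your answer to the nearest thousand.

Youth dependency ratio = youth / working-age × 100
77.8 = 564 / W × 100
⇒ 725

Working-age: 725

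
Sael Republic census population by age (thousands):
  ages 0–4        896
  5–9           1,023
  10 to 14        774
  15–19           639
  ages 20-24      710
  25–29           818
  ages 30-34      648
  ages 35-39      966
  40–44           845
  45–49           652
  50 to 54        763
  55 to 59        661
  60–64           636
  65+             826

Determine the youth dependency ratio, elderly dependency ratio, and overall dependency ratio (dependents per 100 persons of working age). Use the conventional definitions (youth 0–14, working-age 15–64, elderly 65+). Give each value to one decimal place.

0–14: 896 + 1,023 + 774 = 2,693
15–64: 639 + 710 + 818 + 648 + 966 + 845 + 652 + 763 + 661 + 636 = 7,338
65+: 826
Youth dependency ratio = 2,693 / 7,338 × 100 = 36.7
Old-age dependency ratio = 826 / 7,338 × 100 = 11.3
Total dependency ratio = (2,693 + 826) / 7,338 × 100 = 3,519 / 7,338 × 100 = 48.0

Youth dependency ratio: 36.7
Old-age dependency ratio: 11.3
Total dependency ratio: 48.0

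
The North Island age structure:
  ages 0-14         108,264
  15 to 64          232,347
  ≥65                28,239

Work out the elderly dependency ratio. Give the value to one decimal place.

Old-age dependency ratio = 28,239 / 232,347 × 100 = 12.2

Old-age dependency ratio: 12.2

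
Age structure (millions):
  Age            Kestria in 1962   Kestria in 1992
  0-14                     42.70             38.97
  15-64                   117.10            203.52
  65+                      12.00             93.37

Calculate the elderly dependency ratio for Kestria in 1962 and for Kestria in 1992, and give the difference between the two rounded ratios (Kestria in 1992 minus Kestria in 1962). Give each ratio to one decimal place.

Kestria in 1962: 10.2
Kestria in 1992: 45.9
Difference: +35.7

Kestria in 1962: 12.00 / 117.10 × 100 = 10.2
Kestria in 1992: 93.37 / 203.52 × 100 = 45.9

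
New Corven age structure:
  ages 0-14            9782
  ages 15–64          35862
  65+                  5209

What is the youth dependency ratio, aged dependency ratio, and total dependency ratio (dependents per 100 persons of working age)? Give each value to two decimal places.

Youth dependency ratio: 27.28
Old-age dependency ratio: 14.53
Total dependency ratio: 41.80

Youth dependency ratio = 9782 / 35862 × 100 = 27.28
Old-age dependency ratio = 5209 / 35862 × 100 = 14.53
Total dependency ratio = (9782 + 5209) / 35862 × 100 = 14991 / 35862 × 100 = 41.80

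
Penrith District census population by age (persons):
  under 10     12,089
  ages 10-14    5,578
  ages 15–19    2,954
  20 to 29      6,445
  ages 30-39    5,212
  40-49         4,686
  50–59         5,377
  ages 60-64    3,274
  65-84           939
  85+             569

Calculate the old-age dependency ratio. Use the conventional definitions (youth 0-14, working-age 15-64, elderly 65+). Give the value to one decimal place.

Old-age dependency ratio: 5.4

0–14: 12,089 + 5,578 = 17,667
15–64: 2,954 + 6,445 + 5,212 + 4,686 + 5,377 + 3,274 = 27,948
65+: 939 + 569 = 1,508
Old-age dependency ratio = 1,508 / 27,948 × 100 = 5.4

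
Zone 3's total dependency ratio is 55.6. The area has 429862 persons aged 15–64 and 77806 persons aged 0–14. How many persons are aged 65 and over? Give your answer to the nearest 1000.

Total dependency ratio = (youth + elderly) / working-age × 100
55.6 = (77806 + E) / 429862 × 100
⇒ 161000

Aged 65 and over: 161000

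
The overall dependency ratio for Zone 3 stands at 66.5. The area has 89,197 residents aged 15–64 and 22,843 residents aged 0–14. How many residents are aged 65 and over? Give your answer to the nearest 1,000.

Aged 65 and over: 36,000

Total dependency ratio = (youth + elderly) / working-age × 100
66.5 = (22,843 + E) / 89,197 × 100
⇒ 36,000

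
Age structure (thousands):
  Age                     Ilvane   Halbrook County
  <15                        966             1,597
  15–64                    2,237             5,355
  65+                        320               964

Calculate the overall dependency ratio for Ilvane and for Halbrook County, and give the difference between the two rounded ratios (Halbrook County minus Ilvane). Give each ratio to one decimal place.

Ilvane: (966 + 320) / 2,237 × 100 = 1,286 / 2,237 × 100 = 57.5
Halbrook County: (1,597 + 964) / 5,355 × 100 = 2,561 / 5,355 × 100 = 47.8

Ilvane: 57.5
Halbrook County: 47.8
Difference: -9.7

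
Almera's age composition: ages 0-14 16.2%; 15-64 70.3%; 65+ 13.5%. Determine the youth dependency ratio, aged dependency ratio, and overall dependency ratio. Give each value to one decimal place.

Youth dependency ratio: 23.0
Old-age dependency ratio: 19.2
Total dependency ratio: 42.2

Youth dependency ratio = 16.2 / 70.3 × 100 = 23.0
Old-age dependency ratio = 13.5 / 70.3 × 100 = 19.2
Total dependency ratio = (16.2 + 13.5) / 70.3 × 100 = 29.7 / 70.3 × 100 = 42.2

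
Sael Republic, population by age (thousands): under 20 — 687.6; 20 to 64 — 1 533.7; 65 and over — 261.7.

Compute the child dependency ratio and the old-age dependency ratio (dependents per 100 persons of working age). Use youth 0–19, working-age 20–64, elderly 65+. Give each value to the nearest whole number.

Youth dependency ratio: 45
Old-age dependency ratio: 17

Youth dependency ratio = 687.6 / 1 533.7 × 100 = 45
Old-age dependency ratio = 261.7 / 1 533.7 × 100 = 17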